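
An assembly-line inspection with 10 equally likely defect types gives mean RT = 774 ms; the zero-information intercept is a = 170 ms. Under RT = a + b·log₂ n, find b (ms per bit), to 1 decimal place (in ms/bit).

b = (774 − 170) / log₂(10) = 604 / 3.3219 = 181.822 ms/bit.

181.8 ms/bit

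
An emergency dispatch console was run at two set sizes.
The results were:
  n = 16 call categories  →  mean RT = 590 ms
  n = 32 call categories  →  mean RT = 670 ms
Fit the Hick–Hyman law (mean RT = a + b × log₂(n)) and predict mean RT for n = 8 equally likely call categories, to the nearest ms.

510 ms

Fit slope and intercept:
  b = (670 − 590) / (log₂ 32 − log₂ 16) = 80 / (5 − 4) = 80 ms/bit
  a = 590 − 80 × 4 = 270 ms
Then RT(8) = 270 + 80 × log₂ 8 = 270 + 80 × 3 ≈ 510.000 ms.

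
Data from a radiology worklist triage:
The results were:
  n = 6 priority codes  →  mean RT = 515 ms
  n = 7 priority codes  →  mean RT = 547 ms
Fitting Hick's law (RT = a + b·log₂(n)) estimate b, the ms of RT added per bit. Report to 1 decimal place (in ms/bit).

143.9 ms/bit

b = (RT₂ − RT₁)/(log₂ n₂ − log₂ n₁) = (547 − 515)/(2.8074 − 2.5850) = 143.890 ms/bit.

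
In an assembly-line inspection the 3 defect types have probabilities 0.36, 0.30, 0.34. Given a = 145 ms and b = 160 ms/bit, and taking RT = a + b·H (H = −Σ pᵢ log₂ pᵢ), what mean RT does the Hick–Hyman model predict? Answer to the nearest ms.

H = 0.36·log₂(1/0.36) + 0.30·log₂(1/0.30) + 0.34·log₂(1/0.34) = 1.5809 bits.
RT = 145 + 160 × 1.5809 = 397.94 ms.

398 ms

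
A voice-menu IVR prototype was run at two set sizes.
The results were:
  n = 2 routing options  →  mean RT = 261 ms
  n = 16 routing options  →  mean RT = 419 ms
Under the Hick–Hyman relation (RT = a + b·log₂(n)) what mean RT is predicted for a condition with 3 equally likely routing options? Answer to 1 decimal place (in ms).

291.8 ms

RT is linear in log₂ n, so two points fix the line:
  b = (419 − 261) / (log₂ 16 − log₂ 2) = 158 / (4 − 1) = 52.667 ms/bit
  a = 261 − 52.667 × 1 = 208.333 ms
Then RT(3) = 208.333 + 52.667 × log₂ 3 = 208.333 + 52.667 × 1.5850 ≈ 291.808 ms.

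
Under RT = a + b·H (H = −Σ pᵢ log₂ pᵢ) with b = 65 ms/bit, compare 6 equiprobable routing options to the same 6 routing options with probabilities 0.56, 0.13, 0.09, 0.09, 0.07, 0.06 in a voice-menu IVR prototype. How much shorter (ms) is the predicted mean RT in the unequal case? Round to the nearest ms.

Equiprobable entropy H₀ = log₂ 6 = 2.5850 bits.
Skewed entropy H = −Σ pᵢ log₂ pᵢ = 1.9885 bits.
ΔRT = b·(H₀ − H) = 65 × 0.5965 = 38.77 ms.

39 ms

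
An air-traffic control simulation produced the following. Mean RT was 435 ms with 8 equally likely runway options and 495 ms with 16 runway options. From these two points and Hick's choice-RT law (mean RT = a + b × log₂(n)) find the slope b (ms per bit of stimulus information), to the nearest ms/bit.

b = (RT₂ − RT₁)/(log₂ n₂ − log₂ n₁) = (495 − 435)/(4 − 3) = 60 ms/bit.

60 ms/bit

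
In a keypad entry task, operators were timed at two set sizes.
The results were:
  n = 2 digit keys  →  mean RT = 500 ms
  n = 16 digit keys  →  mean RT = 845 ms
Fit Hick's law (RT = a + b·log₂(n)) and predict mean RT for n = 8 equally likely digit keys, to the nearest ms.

730 ms

With log₂ n on the abscissa the relation is linear; from the two conditions:
  b = (845 − 500) / (log₂ 16 − log₂ 2) = 345 / (4 − 1) = 115 ms/bit
  a = 500 − 115 × 1 = 385 ms
Then RT(8) = 385 + 115 × log₂ 8 = 385 + 115 × 3 ≈ 730.000 ms.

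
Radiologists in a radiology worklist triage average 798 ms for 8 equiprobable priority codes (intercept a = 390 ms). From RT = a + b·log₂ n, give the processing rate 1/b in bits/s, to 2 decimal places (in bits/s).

b = (798 − 390)/log₂ 8 = 408/3 = 136.000 ms per bit = 0.13600 s/bit; the reciprocal is 7.353 bits/s.

7.35 bits/s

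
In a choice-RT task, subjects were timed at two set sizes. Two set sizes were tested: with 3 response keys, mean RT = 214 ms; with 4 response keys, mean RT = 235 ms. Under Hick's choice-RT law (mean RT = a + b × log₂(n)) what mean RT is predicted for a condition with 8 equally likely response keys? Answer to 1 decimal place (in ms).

285.6 ms

RT is linear in log₂ n, so two points fix the line:
  b = (235 − 214) / (log₂ 4 − log₂ 3) = 21 / (2 − 1.5850) = 50.598 ms/bit
  a = 214 − 50.598 × 1.5850 = 133.804 ms
Then RT(8) = 133.804 + 50.598 × log₂ 8 = 133.804 + 50.598 × 3 ≈ 285.598 ms.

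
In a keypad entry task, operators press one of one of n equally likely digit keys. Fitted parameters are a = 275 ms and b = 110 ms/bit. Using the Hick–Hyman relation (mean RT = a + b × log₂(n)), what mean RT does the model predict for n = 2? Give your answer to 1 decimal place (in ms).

log₂(2) = 1 bits, so RT = 275 + 110 × 1 ≈ 385.000 ms.

385.0 ms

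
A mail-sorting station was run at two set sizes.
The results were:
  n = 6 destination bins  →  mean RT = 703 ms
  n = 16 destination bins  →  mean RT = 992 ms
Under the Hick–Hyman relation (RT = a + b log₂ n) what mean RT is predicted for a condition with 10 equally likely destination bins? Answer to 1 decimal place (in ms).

Solve the two-equation system in a and b:
  b = (992 − 703) / (log₂ 16 − log₂ 6) = 289 / (4 − 2.5850) = 204.235 ms/bit
  a = 703 − 204.235 × 2.5850 = 175.061 ms
Then RT(10) = 175.061 + 204.235 × log₂ 10 = 175.061 + 204.235 × 3.3219 ≈ 853.514 ms.

853.5 ms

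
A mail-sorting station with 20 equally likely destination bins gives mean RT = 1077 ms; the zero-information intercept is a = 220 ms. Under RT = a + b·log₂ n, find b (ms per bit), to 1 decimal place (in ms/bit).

198.3 ms/bit

log₂(20) = 4.3219 bits.
b = (RT − a)/log₂ n = (1077 − 220) / 4.3219 = 198.291 ms/bit.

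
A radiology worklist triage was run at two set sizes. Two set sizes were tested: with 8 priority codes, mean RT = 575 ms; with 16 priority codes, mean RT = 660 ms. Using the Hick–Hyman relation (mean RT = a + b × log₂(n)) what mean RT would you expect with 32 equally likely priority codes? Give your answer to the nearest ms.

Solve the two-equation system in a and b:
  b = (660 − 575) / (log₂ 16 − log₂ 8) = 85 / (4 − 3) = 85 ms/bit
  a = 575 − 85 × 3 = 320 ms
Then RT(32) = 320 + 85 × log₂ 32 = 320 + 85 × 5 ≈ 745.000 ms.

745 ms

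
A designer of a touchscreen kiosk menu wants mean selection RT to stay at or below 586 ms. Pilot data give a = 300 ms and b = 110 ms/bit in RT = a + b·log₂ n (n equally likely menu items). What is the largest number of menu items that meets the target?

6

Information budget: (586 − 300)/110 = 2.6000 bits, so n ≤ 2^2.6000 = 6.063 → at most 6.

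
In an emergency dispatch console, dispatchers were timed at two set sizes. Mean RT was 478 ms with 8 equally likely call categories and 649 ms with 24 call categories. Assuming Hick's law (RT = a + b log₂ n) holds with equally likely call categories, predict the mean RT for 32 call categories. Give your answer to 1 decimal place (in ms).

693.8 ms

With log₂ n on the abscissa the relation is linear; from the two conditions:
  b = (649 − 478) / (log₂ 24 − log₂ 8) = 171 / (4.5850 − 3) = 107.889 ms/bit
  a = 478 − 107.889 × 3 = 154.333 ms
Then RT(32) = 154.333 + 107.889 × log₂ 32 = 154.333 + 107.889 × 5 ≈ 693.778 ms.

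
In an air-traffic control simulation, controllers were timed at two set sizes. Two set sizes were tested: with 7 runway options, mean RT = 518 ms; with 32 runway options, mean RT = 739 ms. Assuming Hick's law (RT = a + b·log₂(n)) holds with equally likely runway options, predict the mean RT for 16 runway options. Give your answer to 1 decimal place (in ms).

638.2 ms

Solve the two-equation system in a and b:
  b = (739 − 518) / (log₂ 32 − log₂ 7) = 221 / (5 − 2.8074) = 100.792 ms/bit
  a = 518 − 100.792 × 2.8074 = 235.042 ms
Then RT(16) = 235.042 + 100.792 × log₂ 16 = 235.042 + 100.792 × 4 ≈ 638.208 ms.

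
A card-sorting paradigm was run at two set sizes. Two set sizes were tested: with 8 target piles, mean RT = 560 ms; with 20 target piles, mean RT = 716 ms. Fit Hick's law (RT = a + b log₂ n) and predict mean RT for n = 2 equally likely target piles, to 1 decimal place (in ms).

Solve the two-equation system in a and b:
  b = (716 − 560) / (log₂ 20 − log₂ 8) = 156 / (4.3219 − 3) = 118.009 ms/bit
  a = 560 − 118.009 × 3 = 205.972 ms
Then RT(2) = 205.972 + 118.009 × log₂ 2 = 205.972 + 118.009 × 1 ≈ 323.981 ms.

324.0 ms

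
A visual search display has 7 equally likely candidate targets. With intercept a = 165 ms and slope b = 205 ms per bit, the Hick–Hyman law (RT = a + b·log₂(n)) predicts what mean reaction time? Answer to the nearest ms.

log₂(7) = 2.8074 bits, so RT = 165 + 205 × 2.8074 ≈ 740.508 ms.

741 ms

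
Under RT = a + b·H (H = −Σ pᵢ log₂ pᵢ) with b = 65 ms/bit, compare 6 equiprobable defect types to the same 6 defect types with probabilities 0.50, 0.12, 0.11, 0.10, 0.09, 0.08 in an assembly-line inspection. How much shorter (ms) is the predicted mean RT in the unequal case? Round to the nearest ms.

The RT saving is b·ΔH. Equiprobable H₀ = log₂(6) = 2.5850 bits; with the given probabilities H = 2.1537 bits.
b·(H₀ − H) = 65 × (2.5850 − 2.1537) = 28.03 ms.

28 ms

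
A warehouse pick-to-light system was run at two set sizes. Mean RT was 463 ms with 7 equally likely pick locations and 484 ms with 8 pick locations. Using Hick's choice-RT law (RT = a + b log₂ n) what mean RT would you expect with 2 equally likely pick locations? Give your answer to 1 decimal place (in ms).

266.0 ms

Solve the two-equation system in a and b:
  b = (484 − 463) / (log₂ 8 − log₂ 7) = 21 / (3 − 2.8074) = 109.009 ms/bit
  a = 463 − 109.009 × 2.8074 = 156.974 ms
Then RT(2) = 156.974 + 109.009 × log₂ 2 = 156.974 + 109.009 × 1 ≈ 265.982 ms.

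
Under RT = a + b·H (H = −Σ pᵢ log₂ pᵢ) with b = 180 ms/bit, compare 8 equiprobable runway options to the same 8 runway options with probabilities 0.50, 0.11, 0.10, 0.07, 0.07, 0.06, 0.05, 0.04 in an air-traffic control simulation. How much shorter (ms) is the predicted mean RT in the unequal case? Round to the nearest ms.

114 ms

The RT saving is b·ΔH. Equiprobable H₀ = log₂(8) = 3.0000 bits; with the given probabilities H = 2.3650 bits.
b·(H₀ − H) = 180 × (3.0000 − 2.3650) = 114.30 ms.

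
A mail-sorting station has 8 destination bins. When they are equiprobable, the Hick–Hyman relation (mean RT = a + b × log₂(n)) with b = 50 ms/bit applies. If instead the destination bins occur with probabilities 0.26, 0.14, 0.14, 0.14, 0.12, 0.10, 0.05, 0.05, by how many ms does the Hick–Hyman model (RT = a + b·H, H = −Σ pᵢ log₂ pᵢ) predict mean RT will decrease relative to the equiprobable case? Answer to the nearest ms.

Equiprobable entropy H₀ = log₂ 8 = 3.0000 bits.
Skewed entropy H = −Σ pᵢ log₂ pᵢ = 2.8281 bits.
ΔRT = b·(H₀ − H) = 50 × 0.1719 = 8.60 ms.

9 ms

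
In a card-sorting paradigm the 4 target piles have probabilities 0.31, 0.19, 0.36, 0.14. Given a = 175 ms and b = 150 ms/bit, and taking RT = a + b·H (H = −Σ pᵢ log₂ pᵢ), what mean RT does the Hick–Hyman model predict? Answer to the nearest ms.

461 ms

H = 0.31·log₂(1/0.31) + 0.19·log₂(1/0.19) + 0.36·log₂(1/0.36) + 0.14·log₂(1/0.14) = 1.9067 bits.
RT = 175 + 150 × 1.9067 = 461.01 ms.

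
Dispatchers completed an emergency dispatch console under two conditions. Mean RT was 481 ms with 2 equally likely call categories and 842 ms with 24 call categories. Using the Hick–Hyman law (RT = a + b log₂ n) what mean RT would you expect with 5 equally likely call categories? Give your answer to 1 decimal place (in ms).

614.1 ms

Solve the two-equation system in a and b:
  b = (842 − 481) / (log₂ 24 − log₂ 2) = 361 / (4.5850 − 1) = 100.698 ms/bit
  a = 481 − 100.698 × 1 = 380.302 ms
Then RT(5) = 380.302 + 100.698 × log₂ 5 = 380.302 + 100.698 × 2.3219 ≈ 614.116 ms.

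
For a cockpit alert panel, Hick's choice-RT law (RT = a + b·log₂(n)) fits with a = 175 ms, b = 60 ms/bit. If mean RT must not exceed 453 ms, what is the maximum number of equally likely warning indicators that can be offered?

Set 175 + 60·log₂ n ≤ 453 → log₂ n ≤ (453 − 175)/60 = 4.6333.
So n ≤ 2^4.6333 = 24.818; the largest integer n is 24.

24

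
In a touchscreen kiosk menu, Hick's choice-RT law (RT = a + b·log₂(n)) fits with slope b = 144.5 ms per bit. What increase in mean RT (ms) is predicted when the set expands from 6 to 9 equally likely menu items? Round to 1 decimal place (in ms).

84.5 ms

ΔRT = (a + b log₂ n₂) − (a + b log₂ n₁) = b·(log₂ n₂ − log₂ n₁).
log₂(9) − log₂(6) = 3.1699 − 2.5850 = 0.5850.
ΔRT = 144.5 × 0.5850 = 84.527 ms.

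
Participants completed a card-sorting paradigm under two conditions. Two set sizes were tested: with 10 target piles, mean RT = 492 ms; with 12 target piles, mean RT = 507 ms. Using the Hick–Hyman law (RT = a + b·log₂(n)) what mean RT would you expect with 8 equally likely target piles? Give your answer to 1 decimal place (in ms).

473.6 ms

Solve the two-equation system in a and b:
  b = (507 − 492) / (log₂ 12 − log₂ 10) = 15 / (3.5850 − 3.3219) = 57.027 ms/bit
  a = 492 − 57.027 × 3.3219 = 302.561 ms
Then RT(8) = 302.561 + 57.027 × log₂ 8 = 302.561 + 57.027 × 3 ≈ 473.641 ms.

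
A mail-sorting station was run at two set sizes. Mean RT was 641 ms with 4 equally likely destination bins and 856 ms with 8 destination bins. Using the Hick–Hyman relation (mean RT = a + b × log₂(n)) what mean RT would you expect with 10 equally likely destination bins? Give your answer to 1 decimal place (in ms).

With log₂ n on the abscissa the relation is linear; from the two conditions:
  b = (856 − 641) / (log₂ 8 − log₂ 4) = 215 / (3 − 2) = 215.000 ms/bit
  a = 641 − 215.000 × 2 = 211.000 ms
Then RT(10) = 211.000 + 215.000 × log₂ 10 = 211.000 + 215.000 × 3.3219 ≈ 925.215 ms.

925.2 ms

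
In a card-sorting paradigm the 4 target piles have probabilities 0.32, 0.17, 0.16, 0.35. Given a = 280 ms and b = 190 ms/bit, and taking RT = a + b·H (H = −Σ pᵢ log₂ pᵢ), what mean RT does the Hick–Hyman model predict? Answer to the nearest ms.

H = 0.32·log₂(1/0.32) + 0.17·log₂(1/0.17) + 0.16·log₂(1/0.16) + 0.35·log₂(1/0.35) = 1.9137 bits.
RT = 280 + 190 × 1.9137 = 643.61 ms.

644 ms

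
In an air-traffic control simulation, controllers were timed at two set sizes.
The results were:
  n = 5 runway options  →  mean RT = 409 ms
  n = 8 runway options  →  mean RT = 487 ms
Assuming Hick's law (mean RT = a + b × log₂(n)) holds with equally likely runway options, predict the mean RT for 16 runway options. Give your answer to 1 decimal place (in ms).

Fit slope and intercept:
  b = (487 − 409) / (log₂ 8 − log₂ 5) = 78 / (3 − 2.3219) = 115.032 ms/bit
  a = 409 − 115.032 × 2.3219 = 141.904 ms
Then RT(16) = 141.904 + 115.032 × log₂ 16 = 141.904 + 115.032 × 4 ≈ 602.032 ms.

602.0 ms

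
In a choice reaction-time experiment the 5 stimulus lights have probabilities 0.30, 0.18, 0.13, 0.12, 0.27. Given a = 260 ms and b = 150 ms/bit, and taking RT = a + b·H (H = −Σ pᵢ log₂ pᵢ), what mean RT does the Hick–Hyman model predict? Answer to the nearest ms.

H = 0.30·log₂(1/0.30) + 0.18·log₂(1/0.18) + 0.13·log₂(1/0.13) + 0.12·log₂(1/0.12) + 0.27·log₂(1/0.27) = 2.2261 bits.
RT = 260 + 150 × 2.2261 = 593.92 ms.

594 ms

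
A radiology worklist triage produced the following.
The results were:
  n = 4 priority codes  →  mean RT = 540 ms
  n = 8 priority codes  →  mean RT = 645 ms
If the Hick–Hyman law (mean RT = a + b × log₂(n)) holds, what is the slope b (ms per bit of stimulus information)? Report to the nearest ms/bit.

105 ms/bit

b = (RT₂ − RT₁)/(log₂ n₂ − log₂ n₁) = (645 − 540)/(3 − 2) = 105 ms/bit.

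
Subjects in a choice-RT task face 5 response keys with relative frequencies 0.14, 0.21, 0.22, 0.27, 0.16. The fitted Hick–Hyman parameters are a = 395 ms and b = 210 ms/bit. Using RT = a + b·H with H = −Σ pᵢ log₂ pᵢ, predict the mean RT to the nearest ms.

875 ms

H = 0.14·log₂(1/0.14) + 0.21·log₂(1/0.21) + 0.22·log₂(1/0.22) + 0.27·log₂(1/0.27) + 0.16·log₂(1/0.16) = 2.2835 bits.
RT = 395 + 210 × 2.2835 = 874.54 ms.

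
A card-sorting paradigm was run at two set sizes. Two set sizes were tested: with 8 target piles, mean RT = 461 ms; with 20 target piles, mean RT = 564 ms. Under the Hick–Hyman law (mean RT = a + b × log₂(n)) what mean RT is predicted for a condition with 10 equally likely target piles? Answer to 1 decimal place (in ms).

With log₂ n on the abscissa the relation is linear; from the two conditions:
  b = (564 − 461) / (log₂ 20 − log₂ 8) = 103 / (4.3219 − 3) = 77.916 ms/bit
  a = 461 − 77.916 × 3 = 227.251 ms
Then RT(10) = 227.251 + 77.916 × log₂ 10 = 227.251 + 77.916 × 3.3219 ≈ 486.084 ms.

486.1 ms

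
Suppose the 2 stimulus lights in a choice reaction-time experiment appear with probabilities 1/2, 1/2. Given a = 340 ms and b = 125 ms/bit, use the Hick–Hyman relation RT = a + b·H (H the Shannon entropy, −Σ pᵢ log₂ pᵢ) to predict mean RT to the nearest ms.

465 ms

H = −Σ pᵢ log₂ pᵢ = 0.5·1 + 0.5·1 = 1.000 bits.
RT = 340 + 125 × 1.000 = 465.00 ms.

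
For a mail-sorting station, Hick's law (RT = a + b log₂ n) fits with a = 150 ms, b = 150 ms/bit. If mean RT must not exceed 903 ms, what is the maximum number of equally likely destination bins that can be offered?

32

Information budget: (903 − 150)/150 = 5.0200 bits, so n ≤ 2^5.0200 = 32.447 → at most 32.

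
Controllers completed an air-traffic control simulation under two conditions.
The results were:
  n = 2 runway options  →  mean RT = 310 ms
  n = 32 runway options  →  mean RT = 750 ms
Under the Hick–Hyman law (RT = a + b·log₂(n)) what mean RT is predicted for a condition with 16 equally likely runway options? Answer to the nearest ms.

With log₂ n on the abscissa the relation is linear; from the two conditions:
  b = (750 − 310) / (log₂ 32 − log₂ 2) = 440 / (5 − 1) = 110 ms/bit
  a = 310 − 110 × 1 = 200 ms
Then RT(16) = 200 + 110 × log₂ 16 = 200 + 110 × 4 ≈ 640.000 ms.

640 ms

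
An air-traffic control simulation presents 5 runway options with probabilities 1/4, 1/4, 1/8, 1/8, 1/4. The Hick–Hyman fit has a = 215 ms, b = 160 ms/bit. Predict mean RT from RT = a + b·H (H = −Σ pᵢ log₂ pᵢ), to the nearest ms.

H = −Σ pᵢ log₂ pᵢ = 0.25·2 + 0.25·2 + 0.125·3 + 0.125·3 + 0.25·2 = 2.250 bits.
RT = 215 + 160 × 2.250 = 575.00 ms.

575 ms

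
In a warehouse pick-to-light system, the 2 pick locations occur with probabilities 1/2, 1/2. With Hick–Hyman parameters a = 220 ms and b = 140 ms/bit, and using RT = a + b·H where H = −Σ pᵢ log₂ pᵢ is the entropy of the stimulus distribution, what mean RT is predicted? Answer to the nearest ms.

H = −Σ pᵢ log₂ pᵢ = 0.5·1 + 0.5·1 = 1.000 bits.
RT = 220 + 140 × 1.000 = 360.00 ms.

360 ms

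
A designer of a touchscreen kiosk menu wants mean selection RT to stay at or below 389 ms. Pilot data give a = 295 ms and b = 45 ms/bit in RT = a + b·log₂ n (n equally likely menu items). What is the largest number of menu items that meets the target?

45·log₂ n ≤ 389 − 295 = 94, giving log₂ n ≤ 2.0889 and n ≤ 4.254. The largest whole number is 4.

4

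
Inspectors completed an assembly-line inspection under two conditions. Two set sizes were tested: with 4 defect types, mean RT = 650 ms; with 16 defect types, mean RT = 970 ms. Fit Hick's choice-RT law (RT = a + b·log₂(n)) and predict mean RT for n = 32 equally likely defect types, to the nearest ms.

1130 ms

Fit slope and intercept:
  b = (970 − 650) / (log₂ 16 − log₂ 4) = 320 / (4 − 2) = 160 ms/bit
  a = 650 − 160 × 2 = 330 ms
Then RT(32) = 330 + 160 × log₂ 32 = 330 + 160 × 5 ≈ 1130.000 ms.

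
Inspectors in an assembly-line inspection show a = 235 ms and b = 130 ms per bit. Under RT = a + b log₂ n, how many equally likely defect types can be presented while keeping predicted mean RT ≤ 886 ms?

32

130·log₂ n ≤ 886 − 235 = 651, giving log₂ n ≤ 5.0077 and n ≤ 32.171. The largest whole number is 32.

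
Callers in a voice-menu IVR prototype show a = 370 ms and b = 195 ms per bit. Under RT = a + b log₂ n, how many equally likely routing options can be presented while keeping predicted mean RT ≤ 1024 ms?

Information budget: (1024 − 370)/195 = 3.3538 bits, so n ≤ 2^3.3538 = 10.224 → at most 10.

10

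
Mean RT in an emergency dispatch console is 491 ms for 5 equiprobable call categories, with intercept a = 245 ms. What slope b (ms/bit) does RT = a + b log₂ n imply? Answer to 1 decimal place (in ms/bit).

105.9 ms/bit

b = (491 − 245) / log₂(5) = 246 / 2.3219 = 105.946 ms/bit.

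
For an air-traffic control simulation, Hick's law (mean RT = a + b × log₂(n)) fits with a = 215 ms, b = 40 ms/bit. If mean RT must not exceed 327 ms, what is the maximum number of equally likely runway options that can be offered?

6

Set 215 + 40·log₂ n ≤ 327 → log₂ n ≤ (327 − 215)/40 = 2.8000.
So n ≤ 2^2.8000 = 6.964; the largest integer n is 6.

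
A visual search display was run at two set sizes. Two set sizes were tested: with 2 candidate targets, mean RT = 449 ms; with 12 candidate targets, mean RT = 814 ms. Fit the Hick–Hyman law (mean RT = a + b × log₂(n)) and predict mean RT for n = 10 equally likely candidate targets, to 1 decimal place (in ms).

776.9 ms

Fit slope and intercept:
  b = (814 − 449) / (log₂ 12 − log₂ 2) = 365 / (3.5850 − 1) = 141.201 ms/bit
  a = 449 − 141.201 × 1 = 307.799 ms
Then RT(10) = 307.799 + 141.201 × log₂ 10 = 307.799 + 141.201 × 3.3219 ≈ 776.859 ms.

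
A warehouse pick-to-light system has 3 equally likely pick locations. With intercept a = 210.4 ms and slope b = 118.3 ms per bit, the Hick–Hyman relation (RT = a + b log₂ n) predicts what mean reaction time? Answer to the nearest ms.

398 ms

log₂(3) = 1.5850 bits, so RT = 210.4 + 118.3 × 1.5850 ≈ 397.901 ms.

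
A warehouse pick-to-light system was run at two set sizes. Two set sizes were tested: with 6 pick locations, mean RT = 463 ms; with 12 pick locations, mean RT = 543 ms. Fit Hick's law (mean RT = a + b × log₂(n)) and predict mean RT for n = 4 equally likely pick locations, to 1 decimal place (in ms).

Fit slope and intercept:
  b = (543 − 463) / (log₂ 12 − log₂ 6) = 80 / (3.5850 − 2.5850) = 80.000 ms/bit
  a = 463 − 80.000 × 2.5850 = 256.203 ms
Then RT(4) = 256.203 + 80.000 × log₂ 4 = 256.203 + 80.000 × 2 ≈ 416.203 ms.

416.2 ms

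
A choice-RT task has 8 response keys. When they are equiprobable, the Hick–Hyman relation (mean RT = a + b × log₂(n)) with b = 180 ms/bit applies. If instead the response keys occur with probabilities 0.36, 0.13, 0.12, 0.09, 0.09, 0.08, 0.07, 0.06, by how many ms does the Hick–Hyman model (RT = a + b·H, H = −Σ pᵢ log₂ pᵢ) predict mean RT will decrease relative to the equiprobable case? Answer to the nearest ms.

52 ms

The RT saving is b·ΔH. Equiprobable H₀ = log₂(8) = 3.0000 bits; with the given probabilities H = 2.7092 bits.
b·(H₀ − H) = 180 × (3.0000 − 2.7092) = 52.34 ms.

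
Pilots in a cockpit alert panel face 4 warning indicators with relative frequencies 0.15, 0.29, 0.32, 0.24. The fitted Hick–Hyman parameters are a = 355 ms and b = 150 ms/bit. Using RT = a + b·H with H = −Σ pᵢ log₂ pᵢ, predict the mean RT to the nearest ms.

H = 0.15·log₂(1/0.15) + 0.29·log₂(1/0.29) + 0.32·log₂(1/0.32) + 0.24·log₂(1/0.24) = 1.9486 bits.
RT = 355 + 150 × 1.9486 = 647.29 ms.

647 ms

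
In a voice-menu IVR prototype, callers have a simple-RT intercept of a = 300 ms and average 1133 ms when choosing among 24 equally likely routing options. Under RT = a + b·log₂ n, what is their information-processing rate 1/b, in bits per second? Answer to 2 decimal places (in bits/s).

b = (1133 − 300)/log₂ 24 = 833/4.5850 = 181.681 ms per bit = 0.18168 s/bit; the reciprocal is 5.504 bits/s.

5.50 bits/s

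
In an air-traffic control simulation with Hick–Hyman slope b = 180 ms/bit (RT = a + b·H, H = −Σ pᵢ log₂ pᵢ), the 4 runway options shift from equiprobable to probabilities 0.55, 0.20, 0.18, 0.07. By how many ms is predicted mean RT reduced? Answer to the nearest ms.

The RT saving is b·ΔH. Equiprobable H₀ = log₂(4) = 2.0000 bits; with the given probabilities H = 1.6526 bits.
b·(H₀ − H) = 180 × (2.0000 − 1.6526) = 62.53 ms.

63 ms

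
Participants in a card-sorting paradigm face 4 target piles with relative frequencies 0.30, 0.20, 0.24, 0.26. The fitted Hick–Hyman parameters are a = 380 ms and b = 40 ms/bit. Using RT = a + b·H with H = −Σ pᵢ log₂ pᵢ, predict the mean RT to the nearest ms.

459 ms

Entropy contributions −pᵢ log₂ pᵢ: 0.5211, 0.4644, 0.4941, 0.5053; sum H = 1.9849 bits.
RT = a + bH = 380 + 40·1.9849 = 459.40 ms.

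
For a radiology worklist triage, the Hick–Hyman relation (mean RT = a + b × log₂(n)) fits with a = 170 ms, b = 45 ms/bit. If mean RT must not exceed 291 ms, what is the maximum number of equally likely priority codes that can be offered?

6

Set 170 + 45·log₂ n ≤ 291 → log₂ n ≤ (291 − 170)/45 = 2.6889.
So n ≤ 2^2.6889 = 6.448; the largest integer n is 6.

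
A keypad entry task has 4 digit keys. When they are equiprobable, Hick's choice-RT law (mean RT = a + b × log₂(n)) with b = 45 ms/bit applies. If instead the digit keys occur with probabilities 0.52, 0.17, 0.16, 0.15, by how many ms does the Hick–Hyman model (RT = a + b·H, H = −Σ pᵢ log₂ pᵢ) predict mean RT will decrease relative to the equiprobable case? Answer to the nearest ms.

The RT saving is b·ΔH. Equiprobable H₀ = log₂(4) = 2.0000 bits; with the given probabilities H = 1.7587 bits.
b·(H₀ − H) = 45 × (2.0000 − 1.7587) = 10.86 ms.

11 ms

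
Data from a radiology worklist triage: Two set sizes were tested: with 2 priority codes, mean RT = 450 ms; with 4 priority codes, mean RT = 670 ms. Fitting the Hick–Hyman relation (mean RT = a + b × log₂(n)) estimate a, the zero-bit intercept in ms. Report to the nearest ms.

The slope on a log₂ axis is (670 − 450) / (2 − 1) = 220 ms/bit.
Intercept: a = 450 − 220·log₂(2) = 230.000 ms.

230 ms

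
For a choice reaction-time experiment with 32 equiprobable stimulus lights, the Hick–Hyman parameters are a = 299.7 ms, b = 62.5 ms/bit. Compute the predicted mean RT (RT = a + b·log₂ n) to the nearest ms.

612 ms

log₂(32) = 5 bits, so RT = 299.7 + 62.5 × 5 ≈ 612.200 ms.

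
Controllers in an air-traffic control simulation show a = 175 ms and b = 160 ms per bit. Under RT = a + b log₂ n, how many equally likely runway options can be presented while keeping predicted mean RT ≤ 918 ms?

24

160·log₂ n ≤ 918 − 175 = 743, giving log₂ n ≤ 4.6437 and n ≤ 24.998. The largest whole number is 24.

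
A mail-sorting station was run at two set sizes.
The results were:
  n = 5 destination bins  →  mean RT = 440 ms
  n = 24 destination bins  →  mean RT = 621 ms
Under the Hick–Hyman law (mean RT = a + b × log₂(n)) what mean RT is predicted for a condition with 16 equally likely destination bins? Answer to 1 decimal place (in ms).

Fit slope and intercept:
  b = (621 − 440) / (log₂ 24 − log₂ 5) = 181 / (4.5850 − 2.3219) = 79.981 ms/bit
  a = 440 − 79.981 × 2.3219 = 254.290 ms
Then RT(16) = 254.290 + 79.981 × log₂ 16 = 254.290 + 79.981 × 4 ≈ 574.214 ms.

574.2 ms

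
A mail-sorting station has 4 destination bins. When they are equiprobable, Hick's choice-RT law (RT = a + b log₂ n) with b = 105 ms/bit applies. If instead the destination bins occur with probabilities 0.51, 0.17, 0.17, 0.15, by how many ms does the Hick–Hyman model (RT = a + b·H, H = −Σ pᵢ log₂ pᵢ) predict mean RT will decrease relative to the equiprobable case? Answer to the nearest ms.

The RT saving is b·ΔH. Equiprobable H₀ = log₂(4) = 2.0000 bits; with the given probabilities H = 1.7751 bits.
b·(H₀ − H) = 105 × (2.0000 − 1.7751) = 23.61 ms.

24 ms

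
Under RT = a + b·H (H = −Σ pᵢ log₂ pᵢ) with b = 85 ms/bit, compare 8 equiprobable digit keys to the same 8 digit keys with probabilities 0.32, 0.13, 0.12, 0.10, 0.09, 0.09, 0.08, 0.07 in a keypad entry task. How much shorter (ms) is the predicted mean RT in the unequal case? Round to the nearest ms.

18 ms

The RT saving is b·ΔH. Equiprobable H₀ = log₂(8) = 3.0000 bits; with the given probabilities H = 2.7933 bits.
b·(H₀ − H) = 85 × (3.0000 − 2.7933) = 17.57 ms.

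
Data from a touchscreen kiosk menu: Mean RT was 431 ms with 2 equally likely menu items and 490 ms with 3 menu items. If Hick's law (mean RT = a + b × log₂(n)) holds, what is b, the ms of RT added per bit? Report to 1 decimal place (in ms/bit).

100.9 ms/bit

b = (RT₂ − RT₁)/(log₂ n₂ − log₂ n₁) = (490 − 431)/(1.5850 − 1) = 100.861 ms/bit.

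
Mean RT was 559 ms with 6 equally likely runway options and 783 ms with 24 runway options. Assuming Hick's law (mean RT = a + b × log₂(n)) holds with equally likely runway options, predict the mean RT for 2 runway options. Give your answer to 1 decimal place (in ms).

RT is linear in log₂ n, so two points fix the line:
  b = (783 − 559) / (log₂ 24 − log₂ 6) = 224 / (4.5850 − 2.5850) = 112.000 ms/bit
  a = 559 − 112.000 × 2.5850 = 269.484 ms
Then RT(2) = 269.484 + 112.000 × log₂ 2 = 269.484 + 112.000 × 1 ≈ 381.484 ms.

381.5 ms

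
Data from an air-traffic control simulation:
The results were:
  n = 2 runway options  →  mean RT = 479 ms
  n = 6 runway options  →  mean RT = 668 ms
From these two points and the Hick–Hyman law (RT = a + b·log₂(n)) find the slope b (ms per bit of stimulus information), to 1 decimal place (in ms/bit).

119.2 ms/bit

b = (RT₂ − RT₁)/(log₂ n₂ − log₂ n₁) = (668 − 479)/(2.5850 − 1) = 119.246 ms/bit.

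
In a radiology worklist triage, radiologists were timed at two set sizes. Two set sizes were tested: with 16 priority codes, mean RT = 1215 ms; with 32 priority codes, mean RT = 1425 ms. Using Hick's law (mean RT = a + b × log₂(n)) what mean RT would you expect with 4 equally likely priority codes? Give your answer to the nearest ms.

Fit slope and intercept:
  b = (1425 − 1215) / (log₂ 32 − log₂ 16) = 210 / (5 − 4) = 210 ms/bit
  a = 1215 − 210 × 4 = 375 ms
Then RT(4) = 375 + 210 × log₂ 4 = 375 + 210 × 2 ≈ 795.000 ms.

795 ms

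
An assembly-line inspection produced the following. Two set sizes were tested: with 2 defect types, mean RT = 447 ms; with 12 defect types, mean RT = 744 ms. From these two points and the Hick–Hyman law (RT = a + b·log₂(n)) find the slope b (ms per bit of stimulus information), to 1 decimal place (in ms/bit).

114.9 ms/bit

The slope on a log₂ axis is (744 − 447) / (3.5850 − 1) = 114.895 ms/bit.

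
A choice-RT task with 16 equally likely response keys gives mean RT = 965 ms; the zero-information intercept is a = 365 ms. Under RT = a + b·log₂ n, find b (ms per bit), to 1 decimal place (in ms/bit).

150.0 ms/bit

log₂(16) = 4 bits.
b = (RT − a)/log₂ n = (965 − 365) / 4 = 150.000 ms/bit.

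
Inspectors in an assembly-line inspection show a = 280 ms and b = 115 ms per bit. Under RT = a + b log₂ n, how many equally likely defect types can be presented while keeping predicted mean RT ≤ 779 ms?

Information budget: (779 − 280)/115 = 4.3391 bits, so n ≤ 2^4.3391 = 20.240 → at most 20.

20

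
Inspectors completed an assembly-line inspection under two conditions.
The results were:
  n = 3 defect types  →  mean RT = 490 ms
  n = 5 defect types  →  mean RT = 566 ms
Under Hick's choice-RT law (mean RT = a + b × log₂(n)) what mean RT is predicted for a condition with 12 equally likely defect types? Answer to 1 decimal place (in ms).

696.3 ms

RT is linear in log₂ n, so two points fix the line:
  b = (566 − 490) / (log₂ 5 − log₂ 3) = 76 / (2.3219 − 1.5850) = 103.126 ms/bit
  a = 490 − 103.126 × 1.5850 = 326.550 ms
Then RT(12) = 326.550 + 103.126 × log₂ 12 = 326.550 + 103.126 × 3.5850 ≈ 696.251 ms.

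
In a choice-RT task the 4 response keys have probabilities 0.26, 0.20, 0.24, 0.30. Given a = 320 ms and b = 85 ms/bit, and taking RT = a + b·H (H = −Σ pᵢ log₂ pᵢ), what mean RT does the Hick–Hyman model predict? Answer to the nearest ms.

489 ms

H = 0.26·log₂(1/0.26) + 0.20·log₂(1/0.20) + 0.24·log₂(1/0.24) + 0.30·log₂(1/0.30) = 1.9849 bits.
RT = 320 + 85 × 1.9849 = 488.72 ms.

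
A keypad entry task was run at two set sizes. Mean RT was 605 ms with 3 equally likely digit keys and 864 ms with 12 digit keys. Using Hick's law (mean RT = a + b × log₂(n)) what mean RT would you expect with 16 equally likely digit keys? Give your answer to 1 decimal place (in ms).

Solve the two-equation system in a and b:
  b = (864 − 605) / (log₂ 12 − log₂ 3) = 259 / (3.5850 − 1.5850) = 129.500 ms/bit
  a = 605 − 129.500 × 1.5850 = 399.747 ms
Then RT(16) = 399.747 + 129.500 × log₂ 16 = 399.747 + 129.500 × 4 ≈ 917.747 ms.

917.7 ms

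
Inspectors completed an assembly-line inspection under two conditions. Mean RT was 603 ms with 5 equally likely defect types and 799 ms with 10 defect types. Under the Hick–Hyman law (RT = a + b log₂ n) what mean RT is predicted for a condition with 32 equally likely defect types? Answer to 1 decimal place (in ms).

1127.9 ms

RT is linear in log₂ n, so two points fix the line:
  b = (799 − 603) / (log₂ 10 − log₂ 5) = 196 / (3.3219 − 2.3219) = 196.000 ms/bit
  a = 603 − 196.000 × 2.3219 = 147.902 ms
Then RT(32) = 147.902 + 196.000 × log₂ 32 = 147.902 + 196.000 × 5 ≈ 1127.902 ms.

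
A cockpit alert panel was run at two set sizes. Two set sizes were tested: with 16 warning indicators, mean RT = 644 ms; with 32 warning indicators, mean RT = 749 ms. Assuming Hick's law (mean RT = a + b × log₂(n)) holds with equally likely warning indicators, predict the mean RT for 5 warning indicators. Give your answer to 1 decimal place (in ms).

467.8 ms

Fit slope and intercept:
  b = (749 − 644) / (log₂ 32 − log₂ 16) = 105 / (5 − 4) = 105.000 ms/bit
  a = 644 − 105.000 × 4 = 224.000 ms
Then RT(5) = 224.000 + 105.000 × log₂ 5 = 224.000 + 105.000 × 2.3219 ≈ 467.802 ms.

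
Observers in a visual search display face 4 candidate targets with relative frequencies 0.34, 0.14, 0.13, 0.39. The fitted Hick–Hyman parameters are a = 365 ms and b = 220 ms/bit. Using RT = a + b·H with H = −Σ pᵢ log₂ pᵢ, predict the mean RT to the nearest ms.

770 ms

H = 0.34·log₂(1/0.34) + 0.14·log₂(1/0.14) + 0.13·log₂(1/0.13) + 0.39·log₂(1/0.39) = 1.8387 bits.
RT = 365 + 220 × 1.8387 = 769.52 ms.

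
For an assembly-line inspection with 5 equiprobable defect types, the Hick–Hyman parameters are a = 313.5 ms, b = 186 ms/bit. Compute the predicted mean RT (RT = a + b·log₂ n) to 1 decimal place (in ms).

745.4 ms

log₂(5) = 2.3219 bits, so RT = 313.5 + 186 × 2.3219 ≈ 745.379 ms.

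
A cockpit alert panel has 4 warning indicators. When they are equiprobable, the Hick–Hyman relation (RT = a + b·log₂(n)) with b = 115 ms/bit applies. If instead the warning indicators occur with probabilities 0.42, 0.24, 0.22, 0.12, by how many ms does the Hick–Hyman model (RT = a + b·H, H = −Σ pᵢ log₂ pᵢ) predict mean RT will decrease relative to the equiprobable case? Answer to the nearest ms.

The RT saving is b·ΔH. Equiprobable H₀ = log₂(4) = 2.0000 bits; with the given probabilities H = 1.8674 bits.
b·(H₀ − H) = 115 × (2.0000 − 1.8674) = 15.25 ms.

15 ms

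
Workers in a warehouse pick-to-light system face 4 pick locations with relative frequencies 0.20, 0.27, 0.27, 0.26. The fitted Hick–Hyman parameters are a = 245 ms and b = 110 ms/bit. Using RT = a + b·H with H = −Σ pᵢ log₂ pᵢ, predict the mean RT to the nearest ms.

464 ms

Entropy contributions −pᵢ log₂ pᵢ: 0.4644, 0.5100, 0.5100, 0.5053; sum H = 1.9897 bits.
RT = a + bH = 245 + 110·1.9897 = 463.87 ms.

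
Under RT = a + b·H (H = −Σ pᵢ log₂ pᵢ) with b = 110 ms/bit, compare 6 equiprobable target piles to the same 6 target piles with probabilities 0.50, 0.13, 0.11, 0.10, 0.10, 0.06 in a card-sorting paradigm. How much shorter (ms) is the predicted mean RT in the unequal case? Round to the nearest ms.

Equiprobable entropy H₀ = log₂ 6 = 2.5850 bits.
Skewed entropy H = −Σ pᵢ log₂ pᵢ = 2.1409 bits.
ΔRT = b·(H₀ − H) = 110 × 0.4441 = 48.85 ms.

49 ms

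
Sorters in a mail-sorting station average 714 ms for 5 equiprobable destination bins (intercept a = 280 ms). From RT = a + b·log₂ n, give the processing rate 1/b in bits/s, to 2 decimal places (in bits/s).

b = (714 − 280)/log₂ 5 = 434/2.3219 = 186.914 ms per bit = 0.18691 s/bit; the reciprocal is 5.350 bits/s.

5.35 bits/s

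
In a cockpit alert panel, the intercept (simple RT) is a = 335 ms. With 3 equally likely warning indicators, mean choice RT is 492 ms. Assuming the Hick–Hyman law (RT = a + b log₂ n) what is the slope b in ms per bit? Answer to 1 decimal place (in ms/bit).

99.1 ms/bit

log₂(3) = 1.5850 bits.
b = (RT − a)/log₂ n = (492 − 335) / 1.5850 = 99.056 ms/bit.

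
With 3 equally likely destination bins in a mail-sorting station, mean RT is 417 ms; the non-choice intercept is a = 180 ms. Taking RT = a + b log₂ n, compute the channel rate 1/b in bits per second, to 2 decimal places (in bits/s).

Choice component = 417 − 180 = 237 ms over log₂(3) = 1.5850 bits.
b = 237 / 1.5850 = 149.530 ms/bit, so 1/b = 6.688 bits/s.

6.69 bits/s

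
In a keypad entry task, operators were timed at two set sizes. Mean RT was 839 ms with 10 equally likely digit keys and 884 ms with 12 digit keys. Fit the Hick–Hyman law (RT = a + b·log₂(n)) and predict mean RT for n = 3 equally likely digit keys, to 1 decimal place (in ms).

541.8 ms

Solve the two-equation system in a and b:
  b = (884 − 839) / (log₂ 12 − log₂ 10) = 45 / (3.5850 − 3.3219) = 171.080 ms/bit
  a = 839 − 171.080 × 3.3219 = 270.684 ms
Then RT(3) = 270.684 + 171.080 × log₂ 3 = 270.684 + 171.080 × 1.5850 ≈ 541.839 ms.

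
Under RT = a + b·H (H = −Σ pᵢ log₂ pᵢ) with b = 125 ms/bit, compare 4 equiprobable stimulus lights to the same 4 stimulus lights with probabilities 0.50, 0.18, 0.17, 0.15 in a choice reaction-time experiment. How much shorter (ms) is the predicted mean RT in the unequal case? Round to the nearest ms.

26 ms

Equiprobable entropy H₀ = log₂ 4 = 2.0000 bits.
Skewed entropy H = −Σ pᵢ log₂ pᵢ = 1.7904 bits.
ΔRT = b·(H₀ − H) = 125 × 0.2096 = 26.20 ms.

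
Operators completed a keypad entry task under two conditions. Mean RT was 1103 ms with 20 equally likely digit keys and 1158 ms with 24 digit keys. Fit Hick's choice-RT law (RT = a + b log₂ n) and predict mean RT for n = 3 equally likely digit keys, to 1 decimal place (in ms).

530.7 ms

RT is linear in log₂ n, so two points fix the line:
  b = (1158 − 1103) / (log₂ 24 − log₂ 20) = 55 / (4.5850 − 4.3219) = 209.098 ms/bit
  a = 1103 − 209.098 × 4.3219 = 199.293 ms
Then RT(3) = 199.293 + 209.098 × log₂ 3 = 199.293 + 209.098 × 1.5850 ≈ 530.706 ms.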